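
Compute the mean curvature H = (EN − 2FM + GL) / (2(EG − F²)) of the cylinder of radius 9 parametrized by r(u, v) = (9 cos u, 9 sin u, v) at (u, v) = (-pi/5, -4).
H = -1/18

With E = 81, F = 0, G = 1, L = -9, M = 0, N = 0, assemble
  H = (EN − 2FM + GL) / (2(EG − F²)) = -1/18.
At (u, v) = (-pi/5, -4): H = -1/18.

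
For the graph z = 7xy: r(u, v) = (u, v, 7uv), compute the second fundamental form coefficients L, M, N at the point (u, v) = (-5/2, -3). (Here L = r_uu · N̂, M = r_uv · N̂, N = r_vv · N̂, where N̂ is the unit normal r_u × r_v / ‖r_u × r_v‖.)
L = 0;  M = 14*sqrt(2993)/2993;  N = 0

Compute the unit normal N̂(u, v) = (-7*v/sqrt(49*u^2 + 49*v^2 + 1), -7*u/sqrt(49*u^2 + 49*v^2 + 1), 1/sqrt(49*u^2 + 49*v^2 + 1)), and the second partials r_uu, r_uv, r_vv. Take dot products:
  L(u, v) = r_uu · N̂ = 0,
  M(u, v) = r_uv · N̂ = 7/sqrt(49*u^2 + 49*v^2 + 1),
  N(u, v) = r_vv · N̂ = 0.
Evaluating at (u, v) = (-5/2, -3):
  L = 0, M = 14*sqrt(2993)/2993, N = 0.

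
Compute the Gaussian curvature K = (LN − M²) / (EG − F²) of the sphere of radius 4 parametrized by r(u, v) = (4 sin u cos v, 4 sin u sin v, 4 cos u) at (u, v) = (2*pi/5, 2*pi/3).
K = 1/16

Coefficients of the first fundamental form: E = 16, F = 0, G = 16*sin(u)^2.
Coefficients of the second fundamental form: L = -4*sin(u)/Abs(sin(u)), M = 0, N = -4*sin(u)^3/Abs(sin(u)).
Assemble K = (LN − M²)/(EG − F²) = 1/16. At (u, v) = (2*pi/5, 2*pi/3): K = 1/16.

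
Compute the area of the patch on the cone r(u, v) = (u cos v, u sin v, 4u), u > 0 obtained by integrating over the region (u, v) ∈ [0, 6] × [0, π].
Area = 18*sqrt(17)*pi

Area = ∫∫ √(EG − F²) du dv with √(EG − F²) = sqrt(17)*Abs(u). Integrating over [0, 6] × [0, π] gives 18*sqrt(17)*pi.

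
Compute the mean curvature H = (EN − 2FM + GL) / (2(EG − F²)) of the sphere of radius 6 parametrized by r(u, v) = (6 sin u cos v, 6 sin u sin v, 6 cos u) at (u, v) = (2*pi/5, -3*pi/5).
H = -1/6

With E = 36, F = 0, G = 36*sin(u)^2, L = -6*sin(u)/Abs(sin(u)), M = 0, N = -6*sin(u)^3/Abs(sin(u)), assemble
  H = (EN − 2FM + GL) / (2(EG − F²)) = -sin(u)/(6*Abs(sin(u))).
At (u, v) = (2*pi/5, -3*pi/5): H = -1/6.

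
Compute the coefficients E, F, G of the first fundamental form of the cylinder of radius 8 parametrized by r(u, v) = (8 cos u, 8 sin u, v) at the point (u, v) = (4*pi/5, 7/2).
E = 64;  F = 0;  G = 1

Partials: r_u = (-8*sin(u), 8*cos(u), 0), r_v = (0, 0, 1). As functions of (u, v):
  E = r_u · r_u = 64,
  F = r_u · r_v = 0,
  G = r_v · r_v = 1.
Evaluating at (u, v) = (4*pi/5, 7/2): E = 64, F = 0, G = 1.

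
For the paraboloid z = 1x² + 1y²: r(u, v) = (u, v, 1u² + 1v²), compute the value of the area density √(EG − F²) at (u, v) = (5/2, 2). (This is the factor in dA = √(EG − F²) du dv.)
√(EG − F²)|_{(5/2, 2)} = sqrt(42)

E = 4*u^2 + 1, F = 4*u*v, G = 4*v^2 + 1, so EG − F² = 4*u^2 + 4*v^2 + 1. Taking the positive square root: √(EG − F²) = sqrt(4*u^2 + 4*v^2 + 1). At (u, v) = (5/2, 2): sqrt(42).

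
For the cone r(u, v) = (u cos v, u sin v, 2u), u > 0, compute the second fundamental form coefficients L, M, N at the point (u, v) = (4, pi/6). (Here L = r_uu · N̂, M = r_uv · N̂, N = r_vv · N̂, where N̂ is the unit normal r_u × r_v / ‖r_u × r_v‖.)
L = 0;  M = 0;  N = 8*sqrt(5)/5

Compute the unit normal N̂(u, v) = (-2*sqrt(5)*u*cos(v)/(5*Abs(u)), -2*sqrt(5)*u*sin(v)/(5*Abs(u)), sqrt(5)*u/(5*Abs(u))), and the second partials r_uu, r_uv, r_vv. Take dot products:
  L(u, v) = r_uu · N̂ = 0,
  M(u, v) = r_uv · N̂ = 0,
  N(u, v) = r_vv · N̂ = 2*sqrt(5)*u^2/(5*Abs(u)).
Evaluating at (u, v) = (4, pi/6):
  L = 0, M = 0, N = 8*sqrt(5)/5.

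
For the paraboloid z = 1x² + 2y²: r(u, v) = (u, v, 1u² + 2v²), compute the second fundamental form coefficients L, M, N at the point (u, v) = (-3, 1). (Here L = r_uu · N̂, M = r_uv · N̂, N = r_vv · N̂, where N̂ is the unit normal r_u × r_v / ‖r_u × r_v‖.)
L = 2*sqrt(53)/53;  M = 0;  N = 4*sqrt(53)/53

Compute the unit normal N̂(u, v) = (-2*u/sqrt(4*u^2 + 16*v^2 + 1), -4*v/sqrt(4*u^2 + 16*v^2 + 1), 1/sqrt(4*u^2 + 16*v^2 + 1)), and the second partials r_uu, r_uv, r_vv. Take dot products:
  L(u, v) = r_uu · N̂ = 2/sqrt(4*u^2 + 16*v^2 + 1),
  M(u, v) = r_uv · N̂ = 0,
  N(u, v) = r_vv · N̂ = 4/sqrt(4*u^2 + 16*v^2 + 1).
Evaluating at (u, v) = (-3, 1):
  L = 2*sqrt(53)/53, M = 0, N = 4*sqrt(53)/53.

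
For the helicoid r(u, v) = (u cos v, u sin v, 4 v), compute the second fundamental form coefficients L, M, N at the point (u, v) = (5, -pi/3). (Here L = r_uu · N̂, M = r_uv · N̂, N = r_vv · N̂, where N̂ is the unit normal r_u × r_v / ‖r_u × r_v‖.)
L = 0;  M = -4*sqrt(41)/41;  N = 0

Compute the unit normal N̂(u, v) = (4*sin(v)/sqrt(u^2 + 16), -4*cos(v)/sqrt(u^2 + 16), u/sqrt(u^2 + 16)), and the second partials r_uu, r_uv, r_vv. Take dot products:
  L(u, v) = r_uu · N̂ = 0,
  M(u, v) = r_uv · N̂ = -4/sqrt(u^2 + 16),
  N(u, v) = r_vv · N̂ = 0.
Evaluating at (u, v) = (5, -pi/3):
  L = 0, M = -4*sqrt(41)/41, N = 0.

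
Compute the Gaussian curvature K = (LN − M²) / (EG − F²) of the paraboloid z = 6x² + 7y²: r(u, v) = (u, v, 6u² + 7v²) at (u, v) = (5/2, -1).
K = 168/1203409

Coefficients of the first fundamental form: E = 144*u^2 + 1, F = 168*u*v, G = 196*v^2 + 1.
Coefficients of the second fundamental form: L = 12/sqrt(144*u^2 + 196*v^2 + 1), M = 0, N = 14/sqrt(144*u^2 + 196*v^2 + 1).
Assemble K = (LN − M²)/(EG − F²) = 168/(20736*u^4 + 56448*u^2*v^2 + 288*u^2 + 38416*v^4 + 392*v^2 + 1). At (u, v) = (5/2, -1): K = 168/1203409.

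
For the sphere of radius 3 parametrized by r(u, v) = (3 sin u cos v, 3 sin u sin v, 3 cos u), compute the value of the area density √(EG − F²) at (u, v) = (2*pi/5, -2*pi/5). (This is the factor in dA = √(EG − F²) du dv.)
√(EG − F²)|_{(2*pi/5, -2*pi/5)} = 9*sqrt(2*sqrt(5) + 10)/4

E = 9, F = 0, G = 9*sin(u)^2, so EG − F² = 81*sin(u)^2. Taking the positive square root: √(EG − F²) = 9*Abs(sin(u)). At (u, v) = (2*pi/5, -2*pi/5): 9*sqrt(2*sqrt(5) + 10)/4.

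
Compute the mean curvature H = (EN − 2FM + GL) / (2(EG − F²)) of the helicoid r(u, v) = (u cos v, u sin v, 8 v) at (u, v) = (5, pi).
H = 0

With E = 1, F = 0, G = u^2 + 64, L = 0, M = -8/sqrt(u^2 + 64), N = 0, assemble
  H = (EN − 2FM + GL) / (2(EG − F²)) = 0.
At (u, v) = (5, pi): H = 0.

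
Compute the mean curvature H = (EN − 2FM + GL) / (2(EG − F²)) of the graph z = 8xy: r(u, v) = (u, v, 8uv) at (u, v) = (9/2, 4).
H = -9216*sqrt(2321)/5387041

With E = 64*v^2 + 1, F = 64*u*v, G = 64*u^2 + 1, L = 0, M = 8/sqrt(64*u^2 + 64*v^2 + 1), N = 0, assemble
  H = (EN − 2FM + GL) / (2(EG − F²)) = -512*u*v/(64*u^2 + 64*v^2 + 1)^(3/2).
At (u, v) = (9/2, 4): H = -9216*sqrt(2321)/5387041.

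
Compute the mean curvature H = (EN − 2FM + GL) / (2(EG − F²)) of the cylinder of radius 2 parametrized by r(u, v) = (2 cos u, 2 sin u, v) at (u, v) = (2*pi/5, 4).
H = -1/4

With E = 4, F = 0, G = 1, L = -2, M = 0, N = 0, assemble
  H = (EN − 2FM + GL) / (2(EG − F²)) = -1/4.
At (u, v) = (2*pi/5, 4): H = -1/4.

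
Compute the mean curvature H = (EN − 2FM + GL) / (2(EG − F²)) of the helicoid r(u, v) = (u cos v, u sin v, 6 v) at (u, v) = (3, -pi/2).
H = 0

With E = 1, F = 0, G = u^2 + 36, L = 0, M = -6/sqrt(u^2 + 36), N = 0, assemble
  H = (EN − 2FM + GL) / (2(EG − F²)) = 0.
At (u, v) = (3, -pi/2): H = 0.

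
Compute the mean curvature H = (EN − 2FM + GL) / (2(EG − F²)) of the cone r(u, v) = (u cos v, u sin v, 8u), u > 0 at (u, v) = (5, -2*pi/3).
H = 4*sqrt(65)/325

With E = 65, F = 0, G = u^2, L = 0, M = 0, N = 8*sqrt(65)*u^2/(65*Abs(u)), assemble
  H = (EN − 2FM + GL) / (2(EG − F²)) = 4*sqrt(65)/(65*Abs(u)).
At (u, v) = (5, -2*pi/3): H = 4*sqrt(65)/325.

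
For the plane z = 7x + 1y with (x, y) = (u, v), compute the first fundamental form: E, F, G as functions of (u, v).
E = 50;  F = 7;  G = 2

Compute partials: r_u = (1, 0, 7), r_v = (0, 1, 1). Then
  E = r_u · r_u = 50,
  F = r_u · r_v = 7,
  G = r_v · r_v = 2.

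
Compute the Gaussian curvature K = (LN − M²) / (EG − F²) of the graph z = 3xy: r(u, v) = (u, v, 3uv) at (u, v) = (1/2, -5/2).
K = -36/14161

Coefficients of the first fundamental form: E = 9*v^2 + 1, F = 9*u*v, G = 9*u^2 + 1.
Coefficients of the second fundamental form: L = 0, M = 3/sqrt(9*u^2 + 9*v^2 + 1), N = 0.
Assemble K = (LN − M²)/(EG − F²) = -9/(81*u^4 + 162*u^2*v^2 + 18*u^2 + 81*v^4 + 18*v^2 + 1). At (u, v) = (1/2, -5/2): K = -36/14161.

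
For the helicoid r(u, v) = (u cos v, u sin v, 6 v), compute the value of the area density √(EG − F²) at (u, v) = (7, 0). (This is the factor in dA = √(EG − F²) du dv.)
√(EG − F²)|_{(7, 0)} = sqrt(85)

E = 1, F = 0, G = u^2 + 36, so EG − F² = u^2 + 36. Taking the positive square root: √(EG − F²) = sqrt(u^2 + 36). At (u, v) = (7, 0): sqrt(85).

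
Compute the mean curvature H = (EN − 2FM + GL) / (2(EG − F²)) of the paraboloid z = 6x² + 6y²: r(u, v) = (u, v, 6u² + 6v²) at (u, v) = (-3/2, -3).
H = 9732*sqrt(1621)/2627641

With E = 144*u^2 + 1, F = 144*u*v, G = 144*v^2 + 1, L = 12/sqrt(144*u^2 + 144*v^2 + 1), M = 0, N = 12/sqrt(144*u^2 + 144*v^2 + 1), assemble
  H = (EN − 2FM + GL) / (2(EG − F²)) = 12*(72*u^2 + 72*v^2 + 1)/(144*u^2 + 144*v^2 + 1)^(3/2).
At (u, v) = (-3/2, -3): H = 9732*sqrt(1621)/2627641.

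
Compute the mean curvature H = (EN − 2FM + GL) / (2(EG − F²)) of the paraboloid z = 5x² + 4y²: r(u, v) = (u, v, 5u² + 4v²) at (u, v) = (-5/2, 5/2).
H = 167*sqrt(114)/12996

With E = 100*u^2 + 1, F = 80*u*v, G = 64*v^2 + 1, L = 10/sqrt(100*u^2 + 64*v^2 + 1), M = 0, N = 8/sqrt(100*u^2 + 64*v^2 + 1), assemble
  H = (EN − 2FM + GL) / (2(EG − F²)) = (400*u^2 + 320*v^2 + 9)/(100*u^2 + 64*v^2 + 1)^(3/2).
At (u, v) = (-5/2, 5/2): H = 167*sqrt(114)/12996.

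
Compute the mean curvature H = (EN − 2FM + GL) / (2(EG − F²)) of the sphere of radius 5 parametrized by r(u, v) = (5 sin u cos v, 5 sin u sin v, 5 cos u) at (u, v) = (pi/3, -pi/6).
H = -1/5

With E = 25, F = 0, G = 25*sin(u)^2, L = -5*sin(u)/Abs(sin(u)), M = 0, N = -5*sin(u)^3/Abs(sin(u)), assemble
  H = (EN − 2FM + GL) / (2(EG − F²)) = -sin(u)/(5*Abs(sin(u))).
At (u, v) = (pi/3, -pi/6): H = -1/5.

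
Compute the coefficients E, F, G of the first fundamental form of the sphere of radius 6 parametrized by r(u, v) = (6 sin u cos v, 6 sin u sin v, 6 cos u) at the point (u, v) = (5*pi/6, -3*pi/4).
E = 36;  F = 0;  G = 9

Partials: r_u = (6*cos(u)*cos(v), 6*sin(v)*cos(u), -6*sin(u)), r_v = (-6*sin(u)*sin(v), 6*sin(u)*cos(v), 0). As functions of (u, v):
  E = r_u · r_u = 36,
  F = r_u · r_v = 0,
  G = r_v · r_v = 36*sin(u)^2.
Evaluating at (u, v) = (5*pi/6, -3*pi/4): E = 36, F = 0, G = 9.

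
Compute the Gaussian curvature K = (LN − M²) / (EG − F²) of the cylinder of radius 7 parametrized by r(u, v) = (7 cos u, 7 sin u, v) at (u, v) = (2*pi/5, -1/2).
K = 0

Coefficients of the first fundamental form: E = 49, F = 0, G = 1.
Coefficients of the second fundamental form: L = -7, M = 0, N = 0.
Assemble K = (LN − M²)/(EG − F²) = 0. At (u, v) = (2*pi/5, -1/2): K = 0.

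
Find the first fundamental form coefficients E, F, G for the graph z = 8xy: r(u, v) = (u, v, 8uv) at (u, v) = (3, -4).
E = 1025;  F = -768;  G = 577

Partials: r_u = (1, 0, 8*v), r_v = (0, 1, 8*u). As functions of (u, v):
  E = r_u · r_u = 64*v^2 + 1,
  F = r_u · r_v = 64*u*v,
  G = r_v · r_v = 64*u^2 + 1.
Evaluating at (u, v) = (3, -4): E = 1025, F = -768, G = 577.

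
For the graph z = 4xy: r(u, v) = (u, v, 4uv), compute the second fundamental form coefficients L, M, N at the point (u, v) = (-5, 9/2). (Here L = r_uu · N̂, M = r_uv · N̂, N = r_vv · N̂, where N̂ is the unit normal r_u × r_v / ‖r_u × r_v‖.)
L = 0;  M = 4*sqrt(29)/145;  N = 0

Compute the unit normal N̂(u, v) = (-4*v/sqrt(16*u^2 + 16*v^2 + 1), -4*u/sqrt(16*u^2 + 16*v^2 + 1), 1/sqrt(16*u^2 + 16*v^2 + 1)), and the second partials r_uu, r_uv, r_vv. Take dot products:
  L(u, v) = r_uu · N̂ = 0,
  M(u, v) = r_uv · N̂ = 4/sqrt(16*u^2 + 16*v^2 + 1),
  N(u, v) = r_vv · N̂ = 0.
Evaluating at (u, v) = (-5, 9/2):
  L = 0, M = 4*sqrt(29)/145, N = 0.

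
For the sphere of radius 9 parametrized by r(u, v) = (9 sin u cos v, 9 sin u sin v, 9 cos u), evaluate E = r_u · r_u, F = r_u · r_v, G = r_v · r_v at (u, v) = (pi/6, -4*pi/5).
E = 81;  F = 0;  G = 81/4

Partials: r_u = (9*cos(u)*cos(v), 9*sin(v)*cos(u), -9*sin(u)), r_v = (-9*sin(u)*sin(v), 9*sin(u)*cos(v), 0). As functions of (u, v):
  E = r_u · r_u = 81,
  F = r_u · r_v = 0,
  G = r_v · r_v = 81*sin(u)^2.
Evaluating at (u, v) = (pi/6, -4*pi/5): E = 81, F = 0, G = 81/4.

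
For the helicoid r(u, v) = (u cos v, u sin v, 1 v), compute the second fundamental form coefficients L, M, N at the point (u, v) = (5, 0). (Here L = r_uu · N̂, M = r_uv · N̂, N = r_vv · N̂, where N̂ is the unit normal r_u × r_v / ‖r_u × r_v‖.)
L = 0;  M = -sqrt(26)/26;  N = 0

Compute the unit normal N̂(u, v) = (sin(v)/sqrt(u^2 + 1), -cos(v)/sqrt(u^2 + 1), u/sqrt(u^2 + 1)), and the second partials r_uu, r_uv, r_vv. Take dot products:
  L(u, v) = r_uu · N̂ = 0,
  M(u, v) = r_uv · N̂ = -1/sqrt(u^2 + 1),
  N(u, v) = r_vv · N̂ = 0.
Evaluating at (u, v) = (5, 0):
  L = 0, M = -sqrt(26)/26, N = 0.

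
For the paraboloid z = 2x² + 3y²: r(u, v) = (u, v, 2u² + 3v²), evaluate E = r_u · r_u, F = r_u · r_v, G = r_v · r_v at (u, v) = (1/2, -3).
E = 5;  F = -36;  G = 325

Partials: r_u = (1, 0, 4*u), r_v = (0, 1, 6*v). As functions of (u, v):
  E = r_u · r_u = 16*u^2 + 1,
  F = r_u · r_v = 24*u*v,
  G = r_v · r_v = 36*v^2 + 1.
Evaluating at (u, v) = (1/2, -3): E = 5, F = -36, G = 325.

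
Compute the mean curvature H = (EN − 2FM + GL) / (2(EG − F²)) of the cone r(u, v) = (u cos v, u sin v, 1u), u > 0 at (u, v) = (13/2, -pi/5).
H = sqrt(2)/26

With E = 2, F = 0, G = u^2, L = 0, M = 0, N = sqrt(2)*u^2/(2*Abs(u)), assemble
  H = (EN − 2FM + GL) / (2(EG − F²)) = sqrt(2)/(4*Abs(u)).
At (u, v) = (13/2, -pi/5): H = sqrt(2)/26.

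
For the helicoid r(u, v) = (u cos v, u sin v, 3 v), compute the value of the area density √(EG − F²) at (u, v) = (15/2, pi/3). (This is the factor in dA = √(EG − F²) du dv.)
√(EG − F²)|_{(15/2, pi/3)} = 3*sqrt(29)/2

E = 1, F = 0, G = u^2 + 9, so EG − F² = u^2 + 9. Taking the positive square root: √(EG − F²) = sqrt(u^2 + 9). At (u, v) = (15/2, pi/3): 3*sqrt(29)/2.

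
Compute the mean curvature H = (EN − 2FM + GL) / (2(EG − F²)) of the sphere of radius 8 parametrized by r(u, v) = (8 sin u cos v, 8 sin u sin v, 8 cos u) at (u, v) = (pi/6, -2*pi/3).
H = -1/8

With E = 64, F = 0, G = 64*sin(u)^2, L = -8*sin(u)/Abs(sin(u)), M = 0, N = -8*sin(u)^3/Abs(sin(u)), assemble
  H = (EN − 2FM + GL) / (2(EG − F²)) = -sin(u)/(8*Abs(sin(u))).
At (u, v) = (pi/6, -2*pi/3): H = -1/8.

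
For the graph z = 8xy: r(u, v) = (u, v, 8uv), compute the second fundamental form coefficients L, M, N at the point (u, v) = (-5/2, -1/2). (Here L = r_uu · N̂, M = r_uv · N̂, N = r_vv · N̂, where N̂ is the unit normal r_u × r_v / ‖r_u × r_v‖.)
L = 0;  M = 8*sqrt(417)/417;  N = 0

Compute the unit normal N̂(u, v) = (-8*v/sqrt(64*u^2 + 64*v^2 + 1), -8*u/sqrt(64*u^2 + 64*v^2 + 1), 1/sqrt(64*u^2 + 64*v^2 + 1)), and the second partials r_uu, r_uv, r_vv. Take dot products:
  L(u, v) = r_uu · N̂ = 0,
  M(u, v) = r_uv · N̂ = 8/sqrt(64*u^2 + 64*v^2 + 1),
  N(u, v) = r_vv · N̂ = 0.
Evaluating at (u, v) = (-5/2, -1/2):
  L = 0, M = 8*sqrt(417)/417, N = 0.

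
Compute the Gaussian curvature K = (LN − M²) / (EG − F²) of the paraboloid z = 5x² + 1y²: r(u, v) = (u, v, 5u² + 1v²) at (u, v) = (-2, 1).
K = 4/32805

Coefficients of the first fundamental form: E = 100*u^2 + 1, F = 20*u*v, G = 4*v^2 + 1.
Coefficients of the second fundamental form: L = 10/sqrt(100*u^2 + 4*v^2 + 1), M = 0, N = 2/sqrt(100*u^2 + 4*v^2 + 1).
Assemble K = (LN − M²)/(EG − F²) = 20/(10000*u^4 + 800*u^2*v^2 + 200*u^2 + 16*v^4 + 8*v^2 + 1). At (u, v) = (-2, 1): K = 4/32805.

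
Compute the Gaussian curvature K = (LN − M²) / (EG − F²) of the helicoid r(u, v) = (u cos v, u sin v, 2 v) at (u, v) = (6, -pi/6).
K = -1/400

Coefficients of the first fundamental form: E = 1, F = 0, G = u^2 + 4.
Coefficients of the second fundamental form: L = 0, M = -2/sqrt(u^2 + 4), N = 0.
Assemble K = (LN − M²)/(EG − F²) = -4/(u^2 + 4)^2. At (u, v) = (6, -pi/6): K = -1/400.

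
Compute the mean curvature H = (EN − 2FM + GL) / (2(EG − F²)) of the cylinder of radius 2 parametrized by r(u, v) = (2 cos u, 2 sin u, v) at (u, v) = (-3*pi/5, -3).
H = -1/4

With E = 4, F = 0, G = 1, L = -2, M = 0, N = 0, assemble
  H = (EN − 2FM + GL) / (2(EG − F²)) = -1/4.
At (u, v) = (-3*pi/5, -3): H = -1/4.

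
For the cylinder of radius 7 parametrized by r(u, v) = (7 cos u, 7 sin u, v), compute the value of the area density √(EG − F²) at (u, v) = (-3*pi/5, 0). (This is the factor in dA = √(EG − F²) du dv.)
√(EG − F²)|_{(-3*pi/5, 0)} = 7

E = 49, F = 0, G = 1, so EG − F² = 49. Taking the positive square root: √(EG − F²) = 7. At (u, v) = (-3*pi/5, 0): 7.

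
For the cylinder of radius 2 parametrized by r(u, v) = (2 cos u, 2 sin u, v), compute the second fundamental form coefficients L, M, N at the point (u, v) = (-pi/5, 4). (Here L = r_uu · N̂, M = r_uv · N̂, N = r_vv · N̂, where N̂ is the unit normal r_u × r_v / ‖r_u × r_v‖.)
L = -2;  M = 0;  N = 0

Compute the unit normal N̂(u, v) = (cos(u), sin(u), 0), and the second partials r_uu, r_uv, r_vv. Take dot products:
  L(u, v) = r_uu · N̂ = -2,
  M(u, v) = r_uv · N̂ = 0,
  N(u, v) = r_vv · N̂ = 0.
Evaluating at (u, v) = (-pi/5, 4):
  L = -2, M = 0, N = 0.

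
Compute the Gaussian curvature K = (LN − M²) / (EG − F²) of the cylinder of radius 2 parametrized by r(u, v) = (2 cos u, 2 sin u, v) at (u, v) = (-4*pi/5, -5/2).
K = 0

Coefficients of the first fundamental form: E = 4, F = 0, G = 1.
Coefficients of the second fundamental form: L = -2, M = 0, N = 0.
Assemble K = (LN − M²)/(EG − F²) = 0. At (u, v) = (-4*pi/5, -5/2): K = 0.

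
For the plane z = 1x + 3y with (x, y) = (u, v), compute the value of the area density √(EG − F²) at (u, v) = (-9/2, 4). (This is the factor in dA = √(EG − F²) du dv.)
√(EG − F²)|_{(-9/2, 4)} = sqrt(11)

E = 2, F = 3, G = 10, so EG − F² = 11. Taking the positive square root: √(EG − F²) = sqrt(11). At (u, v) = (-9/2, 4): sqrt(11).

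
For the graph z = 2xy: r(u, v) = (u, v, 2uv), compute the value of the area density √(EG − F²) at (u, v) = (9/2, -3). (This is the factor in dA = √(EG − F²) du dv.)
√(EG − F²)|_{(9/2, -3)} = sqrt(118)

E = 4*v^2 + 1, F = 4*u*v, G = 4*u^2 + 1, so EG − F² = 4*u^2 + 4*v^2 + 1. Taking the positive square root: √(EG − F²) = sqrt(4*u^2 + 4*v^2 + 1). At (u, v) = (9/2, -3): sqrt(118).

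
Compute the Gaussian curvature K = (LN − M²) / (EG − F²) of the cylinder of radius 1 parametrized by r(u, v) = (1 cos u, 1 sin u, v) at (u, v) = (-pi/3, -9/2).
K = 0

Coefficients of the first fundamental form: E = 1, F = 0, G = 1.
Coefficients of the second fundamental form: L = -1, M = 0, N = 0.
Assemble K = (LN − M²)/(EG − F²) = 0. At (u, v) = (-pi/3, -9/2): K = 0.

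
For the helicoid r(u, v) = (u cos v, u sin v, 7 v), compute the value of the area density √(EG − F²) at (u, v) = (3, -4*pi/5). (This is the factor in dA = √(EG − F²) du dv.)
√(EG − F²)|_{(3, -4*pi/5)} = sqrt(58)

E = 1, F = 0, G = u^2 + 49, so EG − F² = u^2 + 49. Taking the positive square root: √(EG − F²) = sqrt(u^2 + 49). At (u, v) = (3, -4*pi/5): sqrt(58).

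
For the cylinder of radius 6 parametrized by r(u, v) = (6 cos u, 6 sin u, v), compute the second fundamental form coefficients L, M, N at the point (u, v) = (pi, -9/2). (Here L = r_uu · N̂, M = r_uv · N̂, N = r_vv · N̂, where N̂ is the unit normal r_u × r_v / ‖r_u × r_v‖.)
L = -6;  M = 0;  N = 0

Compute the unit normal N̂(u, v) = (cos(u), sin(u), 0), and the second partials r_uu, r_uv, r_vv. Take dot products:
  L(u, v) = r_uu · N̂ = -6,
  M(u, v) = r_uv · N̂ = 0,
  N(u, v) = r_vv · N̂ = 0.
Evaluating at (u, v) = (pi, -9/2):
  L = -6, M = 0, N = 0.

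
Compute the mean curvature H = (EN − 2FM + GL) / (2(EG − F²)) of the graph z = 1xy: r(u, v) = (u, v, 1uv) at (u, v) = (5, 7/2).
H = -140*sqrt(17)/7803

With E = v^2 + 1, F = u*v, G = u^2 + 1, L = 0, M = 1/sqrt(u^2 + v^2 + 1), N = 0, assemble
  H = (EN − 2FM + GL) / (2(EG − F²)) = -u*v/(u^2 + v^2 + 1)^(3/2).
At (u, v) = (5, 7/2): H = -140*sqrt(17)/7803.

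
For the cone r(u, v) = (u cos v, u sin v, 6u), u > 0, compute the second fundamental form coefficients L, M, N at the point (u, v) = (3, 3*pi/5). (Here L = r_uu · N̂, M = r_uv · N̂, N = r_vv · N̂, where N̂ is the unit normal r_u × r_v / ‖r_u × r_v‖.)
L = 0;  M = 0;  N = 18*sqrt(37)/37

Compute the unit normal N̂(u, v) = (-6*sqrt(37)*u*cos(v)/(37*Abs(u)), -6*sqrt(37)*u*sin(v)/(37*Abs(u)), sqrt(37)*u/(37*Abs(u))), and the second partials r_uu, r_uv, r_vv. Take dot products:
  L(u, v) = r_uu · N̂ = 0,
  M(u, v) = r_uv · N̂ = 0,
  N(u, v) = r_vv · N̂ = 6*sqrt(37)*u^2/(37*Abs(u)).
Evaluating at (u, v) = (3, 3*pi/5):
  L = 0, M = 0, N = 18*sqrt(37)/37.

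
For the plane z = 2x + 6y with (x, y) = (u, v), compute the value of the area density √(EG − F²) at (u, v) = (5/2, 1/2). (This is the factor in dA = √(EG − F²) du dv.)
√(EG − F²)|_{(5/2, 1/2)} = sqrt(41)

E = 5, F = 12, G = 37, so EG − F² = 41. Taking the positive square root: √(EG − F²) = sqrt(41). At (u, v) = (5/2, 1/2): sqrt(41).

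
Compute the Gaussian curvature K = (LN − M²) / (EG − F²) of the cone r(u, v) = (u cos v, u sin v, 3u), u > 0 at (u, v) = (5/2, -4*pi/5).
K = 0

Coefficients of the first fundamental form: E = 10, F = 0, G = u^2.
Coefficients of the second fundamental form: L = 0, M = 0, N = 3*sqrt(10)*u^2/(10*Abs(u)).
Assemble K = (LN − M²)/(EG − F²) = 0. At (u, v) = (5/2, -4*pi/5): K = 0.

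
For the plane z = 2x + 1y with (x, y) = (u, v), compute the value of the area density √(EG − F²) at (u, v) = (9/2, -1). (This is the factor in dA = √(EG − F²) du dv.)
√(EG − F²)|_{(9/2, -1)} = sqrt(6)

E = 5, F = 2, G = 2, so EG − F² = 6. Taking the positive square root: √(EG − F²) = sqrt(6). At (u, v) = (9/2, -1): sqrt(6).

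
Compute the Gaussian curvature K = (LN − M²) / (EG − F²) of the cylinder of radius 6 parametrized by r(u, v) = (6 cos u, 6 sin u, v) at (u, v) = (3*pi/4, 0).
K = 0

Coefficients of the first fundamental form: E = 36, F = 0, G = 1.
Coefficients of the second fundamental form: L = -6, M = 0, N = 0.
Assemble K = (LN − M²)/(EG − F²) = 0. At (u, v) = (3*pi/4, 0): K = 0.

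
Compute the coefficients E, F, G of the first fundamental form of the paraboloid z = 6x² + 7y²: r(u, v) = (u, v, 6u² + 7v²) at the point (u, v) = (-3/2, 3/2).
E = 325;  F = -378;  G = 442

Partials: r_u = (1, 0, 12*u), r_v = (0, 1, 14*v). As functions of (u, v):
  E = r_u · r_u = 144*u^2 + 1,
  F = r_u · r_v = 168*u*v,
  G = r_v · r_v = 196*v^2 + 1.
Evaluating at (u, v) = (-3/2, 3/2): E = 325, F = -378, G = 442.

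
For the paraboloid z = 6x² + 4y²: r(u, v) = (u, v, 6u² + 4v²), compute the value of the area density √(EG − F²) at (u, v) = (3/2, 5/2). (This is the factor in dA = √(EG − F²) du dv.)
√(EG − F²)|_{(3/2, 5/2)} = 5*sqrt(29)

E = 144*u^2 + 1, F = 96*u*v, G = 64*v^2 + 1, so EG − F² = 144*u^2 + 64*v^2 + 1. Taking the positive square root: √(EG − F²) = sqrt(144*u^2 + 64*v^2 + 1). At (u, v) = (3/2, 5/2): 5*sqrt(29).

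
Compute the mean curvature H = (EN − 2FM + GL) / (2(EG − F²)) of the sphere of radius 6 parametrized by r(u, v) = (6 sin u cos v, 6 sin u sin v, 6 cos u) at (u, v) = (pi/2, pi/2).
H = -1/6

With E = 36, F = 0, G = 36*sin(u)^2, L = -6*sin(u)/Abs(sin(u)), M = 0, N = -6*sin(u)^3/Abs(sin(u)), assemble
  H = (EN − 2FM + GL) / (2(EG − F²)) = -sin(u)/(6*Abs(sin(u))).
At (u, v) = (pi/2, pi/2): H = -1/6.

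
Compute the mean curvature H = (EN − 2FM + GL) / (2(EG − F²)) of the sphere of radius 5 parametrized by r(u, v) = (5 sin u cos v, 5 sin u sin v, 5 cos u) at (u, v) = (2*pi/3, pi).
H = -1/5

With E = 25, F = 0, G = 25*sin(u)^2, L = -5*sin(u)/Abs(sin(u)), M = 0, N = -5*sin(u)^3/Abs(sin(u)), assemble
  H = (EN − 2FM + GL) / (2(EG − F²)) = -sin(u)/(5*Abs(sin(u))).
At (u, v) = (2*pi/3, pi): H = -1/5.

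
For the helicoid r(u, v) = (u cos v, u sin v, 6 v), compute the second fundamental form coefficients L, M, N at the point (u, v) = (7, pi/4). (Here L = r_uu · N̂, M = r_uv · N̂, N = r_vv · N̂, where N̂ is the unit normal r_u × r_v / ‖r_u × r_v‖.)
L = 0;  M = -6*sqrt(85)/85;  N = 0

Compute the unit normal N̂(u, v) = (6*sin(v)/sqrt(u^2 + 36), -6*cos(v)/sqrt(u^2 + 36), u/sqrt(u^2 + 36)), and the second partials r_uu, r_uv, r_vv. Take dot products:
  L(u, v) = r_uu · N̂ = 0,
  M(u, v) = r_uv · N̂ = -6/sqrt(u^2 + 36),
  N(u, v) = r_vv · N̂ = 0.
Evaluating at (u, v) = (7, pi/4):
  L = 0, M = -6*sqrt(85)/85, N = 0.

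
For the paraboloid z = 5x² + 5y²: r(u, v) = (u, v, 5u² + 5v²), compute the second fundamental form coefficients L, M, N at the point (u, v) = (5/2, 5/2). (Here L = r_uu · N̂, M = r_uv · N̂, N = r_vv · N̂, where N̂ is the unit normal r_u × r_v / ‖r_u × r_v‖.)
L = 10*sqrt(139)/417;  M = 0;  N = 10*sqrt(139)/417

Compute the unit normal N̂(u, v) = (-10*u/sqrt(100*u^2 + 100*v^2 + 1), -10*v/sqrt(100*u^2 + 100*v^2 + 1), 1/sqrt(100*u^2 + 100*v^2 + 1)), and the second partials r_uu, r_uv, r_vv. Take dot products:
  L(u, v) = r_uu · N̂ = 10/sqrt(100*u^2 + 100*v^2 + 1),
  M(u, v) = r_uv · N̂ = 0,
  N(u, v) = r_vv · N̂ = 10/sqrt(100*u^2 + 100*v^2 + 1).
Evaluating at (u, v) = (5/2, 5/2):
  L = 10*sqrt(139)/417, M = 0, N = 10*sqrt(139)/417.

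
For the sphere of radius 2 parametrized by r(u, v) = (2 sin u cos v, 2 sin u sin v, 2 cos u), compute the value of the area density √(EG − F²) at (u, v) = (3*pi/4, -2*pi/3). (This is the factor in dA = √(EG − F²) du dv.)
√(EG − F²)|_{(3*pi/4, -2*pi/3)} = 2*sqrt(2)

E = 4, F = 0, G = 4*sin(u)^2, so EG − F² = 16*sin(u)^2. Taking the positive square root: √(EG − F²) = 4*Abs(sin(u)). At (u, v) = (3*pi/4, -2*pi/3): 2*sqrt(2).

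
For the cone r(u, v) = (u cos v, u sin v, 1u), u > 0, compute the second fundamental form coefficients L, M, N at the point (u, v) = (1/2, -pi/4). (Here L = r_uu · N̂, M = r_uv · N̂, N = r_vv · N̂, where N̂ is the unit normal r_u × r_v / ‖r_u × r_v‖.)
L = 0;  M = 0;  N = sqrt(2)/4

Compute the unit normal N̂(u, v) = (-sqrt(2)*u*cos(v)/(2*Abs(u)), -sqrt(2)*u*sin(v)/(2*Abs(u)), sqrt(2)*u/(2*Abs(u))), and the second partials r_uu, r_uv, r_vv. Take dot products:
  L(u, v) = r_uu · N̂ = 0,
  M(u, v) = r_uv · N̂ = 0,
  N(u, v) = r_vv · N̂ = sqrt(2)*u^2/(2*Abs(u)).
Evaluating at (u, v) = (1/2, -pi/4):
  L = 0, M = 0, N = sqrt(2)/4.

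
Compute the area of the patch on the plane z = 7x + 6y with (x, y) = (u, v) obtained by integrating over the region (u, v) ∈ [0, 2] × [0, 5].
Area = 10*sqrt(86)

Area = ∫∫ √(EG − F²) du dv with √(EG − F²) = sqrt(86). Integrating over [0, 2] × [0, 5] gives 10*sqrt(86).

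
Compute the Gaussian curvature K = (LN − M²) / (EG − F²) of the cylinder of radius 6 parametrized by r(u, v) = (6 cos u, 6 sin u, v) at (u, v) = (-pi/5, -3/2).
K = 0

Coefficients of the first fundamental form: E = 36, F = 0, G = 1.
Coefficients of the second fundamental form: L = -6, M = 0, N = 0.
Assemble K = (LN − M²)/(EG − F²) = 0. At (u, v) = (-pi/5, -3/2): K = 0.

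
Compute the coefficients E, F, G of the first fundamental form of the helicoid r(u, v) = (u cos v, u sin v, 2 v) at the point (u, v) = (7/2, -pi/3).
E = 1;  F = 0;  G = 65/4

Partials: r_u = (cos(v), sin(v), 0), r_v = (-u*sin(v), u*cos(v), 2). As functions of (u, v):
  E = r_u · r_u = 1,
  F = r_u · r_v = 0,
  G = r_v · r_v = u^2 + 4.
Evaluating at (u, v) = (7/2, -pi/3): E = 1, F = 0, G = 65/4.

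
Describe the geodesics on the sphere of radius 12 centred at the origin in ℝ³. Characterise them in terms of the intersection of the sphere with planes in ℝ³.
Geodesics on the sphere of radius 12 are great circles — circles of radius 12 obtained as the intersection of the sphere with planes through the origin (the centre of the sphere).

A curve α(t) of nonzero constant speed on the sphere of radius 12 is a geodesic iff its acceleration α̈ is everywhere normal to the surface, i.e. parallel to the radial vector α(t). Then d/dt(α × α̇) = α̇ × α̇ + α × α̈ = 0, so α × α̇ is a constant vector n ≠ 0 and α(t) · n = 0 for all t: α lies in the plane through the origin with normal n. The intersection of that plane with the sphere is a circle of radius 12 (a great circle). Conversely, a great circle traversed at constant speed has centripetal acceleration pointing at the origin, hence normal to the sphere, so every great circle is a geodesic.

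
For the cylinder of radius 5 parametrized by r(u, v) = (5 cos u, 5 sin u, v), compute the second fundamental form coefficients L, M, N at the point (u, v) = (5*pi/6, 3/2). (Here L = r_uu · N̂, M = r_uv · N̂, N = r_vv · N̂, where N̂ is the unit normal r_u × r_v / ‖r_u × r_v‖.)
L = -5;  M = 0;  N = 0

Compute the unit normal N̂(u, v) = (cos(u), sin(u), 0), and the second partials r_uu, r_uv, r_vv. Take dot products:
  L(u, v) = r_uu · N̂ = -5,
  M(u, v) = r_uv · N̂ = 0,
  N(u, v) = r_vv · N̂ = 0.
Evaluating at (u, v) = (5*pi/6, 3/2):
  L = -5, M = 0, N = 0.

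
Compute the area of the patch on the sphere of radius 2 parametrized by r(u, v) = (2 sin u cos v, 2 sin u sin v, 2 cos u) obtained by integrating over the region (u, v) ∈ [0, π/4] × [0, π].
Area = 2*pi*(2 - sqrt(2))

Area = ∫∫ √(EG − F²) du dv with √(EG − F²) = 4*Abs(sin(u)). Integrating over [0, π/4] × [0, π] gives 2*pi*(2 - sqrt(2)).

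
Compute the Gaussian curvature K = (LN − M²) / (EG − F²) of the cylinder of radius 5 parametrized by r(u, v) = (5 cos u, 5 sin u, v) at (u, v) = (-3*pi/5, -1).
K = 0

Coefficients of the first fundamental form: E = 25, F = 0, G = 1.
Coefficients of the second fundamental form: L = -5, M = 0, N = 0.
Assemble K = (LN − M²)/(EG − F²) = 0. At (u, v) = (-3*pi/5, -1): K = 0.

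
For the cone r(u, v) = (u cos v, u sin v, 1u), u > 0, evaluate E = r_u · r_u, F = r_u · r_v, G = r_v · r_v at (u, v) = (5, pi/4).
E = 2;  F = 0;  G = 25

Partials: r_u = (cos(v), sin(v), 1), r_v = (-u*sin(v), u*cos(v), 0). As functions of (u, v):
  E = r_u · r_u = 2,
  F = r_u · r_v = 0,
  G = r_v · r_v = u^2.
Evaluating at (u, v) = (5, pi/4): E = 2, F = 0, G = 25.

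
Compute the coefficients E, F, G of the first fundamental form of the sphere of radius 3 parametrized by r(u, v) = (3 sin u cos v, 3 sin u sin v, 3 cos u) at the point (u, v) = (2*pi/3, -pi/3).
E = 9;  F = 0;  G = 27/4

Partials: r_u = (3*cos(u)*cos(v), 3*sin(v)*cos(u), -3*sin(u)), r_v = (-3*sin(u)*sin(v), 3*sin(u)*cos(v), 0). As functions of (u, v):
  E = r_u · r_u = 9,
  F = r_u · r_v = 0,
  G = r_v · r_v = 9*sin(u)^2.
Evaluating at (u, v) = (2*pi/3, -pi/3): E = 9, F = 0, G = 27/4.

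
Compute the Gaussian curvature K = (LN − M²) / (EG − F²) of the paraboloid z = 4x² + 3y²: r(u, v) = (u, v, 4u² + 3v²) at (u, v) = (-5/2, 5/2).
K = 12/97969

Coefficients of the first fundamental form: E = 64*u^2 + 1, F = 48*u*v, G = 36*v^2 + 1.
Coefficients of the second fundamental form: L = 8/sqrt(64*u^2 + 36*v^2 + 1), M = 0, N = 6/sqrt(64*u^2 + 36*v^2 + 1).
Assemble K = (LN − M²)/(EG − F²) = 48/(4096*u^4 + 4608*u^2*v^2 + 128*u^2 + 1296*v^4 + 72*v^2 + 1). At (u, v) = (-5/2, 5/2): K = 12/97969.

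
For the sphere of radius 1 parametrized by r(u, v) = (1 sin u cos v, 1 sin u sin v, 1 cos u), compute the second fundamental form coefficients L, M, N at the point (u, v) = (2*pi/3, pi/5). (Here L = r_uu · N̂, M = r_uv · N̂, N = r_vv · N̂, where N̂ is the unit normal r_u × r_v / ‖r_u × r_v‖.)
L = -1;  M = 0;  N = -3/4

Compute the unit normal N̂(u, v) = (sin(u)^2*cos(v)/Abs(sin(u)), sin(u)^2*sin(v)/Abs(sin(u)), sin(2*u)/(2*Abs(sin(u)))), and the second partials r_uu, r_uv, r_vv. Take dot products:
  L(u, v) = r_uu · N̂ = -sin(u)/Abs(sin(u)),
  M(u, v) = r_uv · N̂ = 0,
  N(u, v) = r_vv · N̂ = -sin(u)^3/Abs(sin(u)).
Evaluating at (u, v) = (2*pi/3, pi/5):
  L = -1, M = 0, N = -3/4.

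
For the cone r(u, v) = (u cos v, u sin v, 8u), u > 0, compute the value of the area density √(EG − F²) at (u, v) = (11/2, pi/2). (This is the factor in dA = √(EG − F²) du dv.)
√(EG − F²)|_{(11/2, pi/2)} = 11*sqrt(65)/2

E = 65, F = 0, G = u^2, so EG − F² = 65*u^2. Taking the positive square root: √(EG − F²) = sqrt(65)*Abs(u). At (u, v) = (11/2, pi/2): 11*sqrt(65)/2.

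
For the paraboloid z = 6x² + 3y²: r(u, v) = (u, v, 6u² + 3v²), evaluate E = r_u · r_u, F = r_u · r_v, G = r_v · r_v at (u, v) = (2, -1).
E = 577;  F = -144;  G = 37

Partials: r_u = (1, 0, 12*u), r_v = (0, 1, 6*v). As functions of (u, v):
  E = r_u · r_u = 144*u^2 + 1,
  F = r_u · r_v = 72*u*v,
  G = r_v · r_v = 36*v^2 + 1.
Evaluating at (u, v) = (2, -1): E = 577, F = -144, G = 37.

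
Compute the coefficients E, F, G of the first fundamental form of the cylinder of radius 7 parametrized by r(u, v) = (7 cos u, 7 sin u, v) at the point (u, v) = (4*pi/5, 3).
E = 49;  F = 0;  G = 1

Partials: r_u = (-7*sin(u), 7*cos(u), 0), r_v = (0, 0, 1). As functions of (u, v):
  E = r_u · r_u = 49,
  F = r_u · r_v = 0,
  G = r_v · r_v = 1.
Evaluating at (u, v) = (4*pi/5, 3): E = 49, F = 0, G = 1.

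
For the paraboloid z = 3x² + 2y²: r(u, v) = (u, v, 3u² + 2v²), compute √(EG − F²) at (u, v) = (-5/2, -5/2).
√(EG − F²)|_{(-5/2, -5/2)} = sqrt(326)

E = 36*u^2 + 1, F = 24*u*v, G = 16*v^2 + 1; EG − F² = 36*u^2 + 16*v^2 + 1; √(EG − F²) = sqrt(36*u^2 + 16*v^2 + 1). At the given point: sqrt(326).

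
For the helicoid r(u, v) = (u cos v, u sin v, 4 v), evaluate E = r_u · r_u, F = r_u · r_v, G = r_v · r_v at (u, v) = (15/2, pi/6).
E = 1;  F = 0;  G = 289/4

Partials: r_u = (cos(v), sin(v), 0), r_v = (-u*sin(v), u*cos(v), 4). As functions of (u, v):
  E = r_u · r_u = 1,
  F = r_u · r_v = 0,
  G = r_v · r_v = u^2 + 16.
Evaluating at (u, v) = (15/2, pi/6): E = 1, F = 0, G = 289/4.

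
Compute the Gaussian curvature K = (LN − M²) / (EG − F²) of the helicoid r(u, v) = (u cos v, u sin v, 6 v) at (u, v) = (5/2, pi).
K = -576/28561

Coefficients of the first fundamental form: E = 1, F = 0, G = u^2 + 36.
Coefficients of the second fundamental form: L = 0, M = -6/sqrt(u^2 + 36), N = 0.
Assemble K = (LN − M²)/(EG − F²) = -36/(u^2 + 36)^2. At (u, v) = (5/2, pi): K = -576/28561.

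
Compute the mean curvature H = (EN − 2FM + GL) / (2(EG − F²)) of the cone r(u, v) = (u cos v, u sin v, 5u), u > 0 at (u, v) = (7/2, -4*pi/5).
H = 5*sqrt(26)/182

With E = 26, F = 0, G = u^2, L = 0, M = 0, N = 5*sqrt(26)*u^2/(26*Abs(u)), assemble
  H = (EN − 2FM + GL) / (2(EG − F²)) = 5*sqrt(26)/(52*Abs(u)).
At (u, v) = (7/2, -4*pi/5): H = 5*sqrt(26)/182.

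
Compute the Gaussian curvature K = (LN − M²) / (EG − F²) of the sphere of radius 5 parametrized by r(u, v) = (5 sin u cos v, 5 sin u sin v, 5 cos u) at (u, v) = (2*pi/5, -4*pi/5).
K = 1/25

Coefficients of the first fundamental form: E = 25, F = 0, G = 25*sin(u)^2.
Coefficients of the second fundamental form: L = -5*sin(u)/Abs(sin(u)), M = 0, N = -5*sin(u)^3/Abs(sin(u)).
Assemble K = (LN − M²)/(EG − F²) = 1/25. At (u, v) = (2*pi/5, -4*pi/5): K = 1/25.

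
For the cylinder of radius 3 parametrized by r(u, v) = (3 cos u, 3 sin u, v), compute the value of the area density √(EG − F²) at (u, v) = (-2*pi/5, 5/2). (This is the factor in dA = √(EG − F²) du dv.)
√(EG − F²)|_{(-2*pi/5, 5/2)} = 3

E = 9, F = 0, G = 1, so EG − F² = 9. Taking the positive square root: √(EG − F²) = 3. At (u, v) = (-2*pi/5, 5/2): 3.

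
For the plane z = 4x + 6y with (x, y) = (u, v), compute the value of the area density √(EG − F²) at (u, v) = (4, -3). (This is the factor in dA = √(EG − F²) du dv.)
√(EG − F²)|_{(4, -3)} = sqrt(53)

E = 17, F = 24, G = 37, so EG − F² = 53. Taking the positive square root: √(EG − F²) = sqrt(53). At (u, v) = (4, -3): sqrt(53).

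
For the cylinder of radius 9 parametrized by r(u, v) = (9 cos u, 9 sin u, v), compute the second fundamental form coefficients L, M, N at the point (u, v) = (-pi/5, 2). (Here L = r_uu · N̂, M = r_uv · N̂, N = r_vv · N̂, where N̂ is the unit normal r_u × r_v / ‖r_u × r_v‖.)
L = -9;  M = 0;  N = 0

Compute the unit normal N̂(u, v) = (cos(u), sin(u), 0), and the second partials r_uu, r_uv, r_vv. Take dot products:
  L(u, v) = r_uu · N̂ = -9,
  M(u, v) = r_uv · N̂ = 0,
  N(u, v) = r_vv · N̂ = 0.
Evaluating at (u, v) = (-pi/5, 2):
  L = -9, M = 0, N = 0.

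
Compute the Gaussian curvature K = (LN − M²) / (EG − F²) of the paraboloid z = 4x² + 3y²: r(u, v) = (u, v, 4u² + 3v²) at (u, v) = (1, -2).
K = 48/43681

Coefficients of the first fundamental form: E = 64*u^2 + 1, F = 48*u*v, G = 36*v^2 + 1.
Coefficients of the second fundamental form: L = 8/sqrt(64*u^2 + 36*v^2 + 1), M = 0, N = 6/sqrt(64*u^2 + 36*v^2 + 1).
Assemble K = (LN − M²)/(EG − F²) = 48/(4096*u^4 + 4608*u^2*v^2 + 128*u^2 + 1296*v^4 + 72*v^2 + 1). At (u, v) = (1, -2): K = 48/43681.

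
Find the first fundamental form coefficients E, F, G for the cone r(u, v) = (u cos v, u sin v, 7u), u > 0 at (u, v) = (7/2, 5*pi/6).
E = 50;  F = 0;  G = 49/4

Partials: r_u = (cos(v), sin(v), 7), r_v = (-u*sin(v), u*cos(v), 0). As functions of (u, v):
  E = r_u · r_u = 50,
  F = r_u · r_v = 0,
  G = r_v · r_v = u^2.
Evaluating at (u, v) = (7/2, 5*pi/6): E = 50, F = 0, G = 49/4.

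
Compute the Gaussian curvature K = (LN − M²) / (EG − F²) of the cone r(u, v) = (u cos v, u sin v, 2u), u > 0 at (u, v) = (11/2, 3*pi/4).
K = 0

Coefficients of the first fundamental form: E = 5, F = 0, G = u^2.
Coefficients of the second fundamental form: L = 0, M = 0, N = 2*sqrt(5)*u^2/(5*Abs(u)).
Assemble K = (LN − M²)/(EG − F²) = 0. At (u, v) = (11/2, 3*pi/4): K = 0.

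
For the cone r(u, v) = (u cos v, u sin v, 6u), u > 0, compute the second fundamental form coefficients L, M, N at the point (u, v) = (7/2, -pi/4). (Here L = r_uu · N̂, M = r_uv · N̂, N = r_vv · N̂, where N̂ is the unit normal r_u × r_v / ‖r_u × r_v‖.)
L = 0;  M = 0;  N = 21*sqrt(37)/37

Compute the unit normal N̂(u, v) = (-6*sqrt(37)*u*cos(v)/(37*Abs(u)), -6*sqrt(37)*u*sin(v)/(37*Abs(u)), sqrt(37)*u/(37*Abs(u))), and the second partials r_uu, r_uv, r_vv. Take dot products:
  L(u, v) = r_uu · N̂ = 0,
  M(u, v) = r_uv · N̂ = 0,
  N(u, v) = r_vv · N̂ = 6*sqrt(37)*u^2/(37*Abs(u)).
Evaluating at (u, v) = (7/2, -pi/4):
  L = 0, M = 0, N = 21*sqrt(37)/37.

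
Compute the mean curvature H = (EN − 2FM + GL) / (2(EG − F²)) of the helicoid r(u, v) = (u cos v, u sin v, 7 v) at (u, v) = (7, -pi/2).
H = 0

With E = 1, F = 0, G = u^2 + 49, L = 0, M = -7/sqrt(u^2 + 49), N = 0, assemble
  H = (EN − 2FM + GL) / (2(EG − F²)) = 0.
At (u, v) = (7, -pi/2): H = 0.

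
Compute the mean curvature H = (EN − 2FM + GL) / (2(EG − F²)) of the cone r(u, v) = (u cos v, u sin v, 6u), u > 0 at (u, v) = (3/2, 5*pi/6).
H = 2*sqrt(37)/37

With E = 37, F = 0, G = u^2, L = 0, M = 0, N = 6*sqrt(37)*u^2/(37*Abs(u)), assemble
  H = (EN − 2FM + GL) / (2(EG − F²)) = 3*sqrt(37)/(37*Abs(u)).
At (u, v) = (3/2, 5*pi/6): H = 2*sqrt(37)/37.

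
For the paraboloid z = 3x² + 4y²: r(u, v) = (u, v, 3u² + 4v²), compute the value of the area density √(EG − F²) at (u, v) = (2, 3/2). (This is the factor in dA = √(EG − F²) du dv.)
√(EG − F²)|_{(2, 3/2)} = 17

E = 36*u^2 + 1, F = 48*u*v, G = 64*v^2 + 1, so EG − F² = 36*u^2 + 64*v^2 + 1. Taking the positive square root: √(EG − F²) = sqrt(36*u^2 + 64*v^2 + 1). At (u, v) = (2, 3/2): 17.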